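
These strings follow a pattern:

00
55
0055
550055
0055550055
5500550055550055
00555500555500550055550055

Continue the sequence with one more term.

550055005555005500555500555500550055550055

Each term (from the third on) is the two preceding terms concatenated in order: term 3 = 00·55 = 0055.
The next term joins 5500550055550055 and 00555500555500550055550055.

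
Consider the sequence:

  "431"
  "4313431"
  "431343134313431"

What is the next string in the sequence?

4313431343134313431343134313431

Every step duplicates the string with '3' between the halves.
One more doubling of 431343134313431 gives the answer.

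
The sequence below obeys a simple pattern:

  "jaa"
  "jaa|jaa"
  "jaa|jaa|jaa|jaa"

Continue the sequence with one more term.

jaa|jaa|jaa|jaa|jaa|jaa|jaa|jaa

Each string is two copies of the previous one joined by '|'.
So the next term is two copies of jaa|jaa|jaa|jaa with '|' between the halves.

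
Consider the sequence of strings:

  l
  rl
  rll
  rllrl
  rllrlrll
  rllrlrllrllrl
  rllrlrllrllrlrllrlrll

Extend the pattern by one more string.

From term 3 onward, concatenate the last term with the second-to-last: rl·l = rll, rll·rl = rllrl, …
The next term joins rllrlrllrllrlrllrlrll and rllrlrllrllrl.

rllrlrllrllrlrllrlrllrllrlrllrllrl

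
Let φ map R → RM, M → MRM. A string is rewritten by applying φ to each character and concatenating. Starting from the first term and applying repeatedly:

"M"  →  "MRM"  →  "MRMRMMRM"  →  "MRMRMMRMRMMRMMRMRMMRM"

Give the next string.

Replace each of the 21 characters of MRMRMMRMRMMRMMRMRMMRM in place — MRM RM MRM RM MRM MRM RM MRM RM MRM MRM RM MRM MRM RM MRM RM MRM MRM RM MRM — and concatenate.

MRMRMMRMRMMRMMRMRMMRMRMMRMMRMRMMRMMRMRMMRMRMMRMMRMRMMRM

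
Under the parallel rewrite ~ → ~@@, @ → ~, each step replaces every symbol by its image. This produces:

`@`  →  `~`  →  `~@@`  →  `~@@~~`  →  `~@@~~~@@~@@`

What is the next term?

~@@~~~@@~@@~@@~~~@@~~

Expanding ~@@~~~@@~@@: ~→~@@, @→~, @→~, ~→~@@, ~→~@@, ~→~@@, @→~, @→~, ~→~@@, @→~, @→~. Concatenated: ~@@ ~ ~ ~@@ ~@@ ~@@ ~ ~ ~@@ ~ ~.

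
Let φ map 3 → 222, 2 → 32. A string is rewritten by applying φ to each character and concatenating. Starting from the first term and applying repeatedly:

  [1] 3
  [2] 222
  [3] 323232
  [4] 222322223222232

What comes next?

Applying the rule to each of the 15 symbols of 222322223222232 gives the pieces 32 32 32 222 32 32 32 32 222 32 32 32 32 222 32, which concatenate to the answer.

323232222323232322223232323222232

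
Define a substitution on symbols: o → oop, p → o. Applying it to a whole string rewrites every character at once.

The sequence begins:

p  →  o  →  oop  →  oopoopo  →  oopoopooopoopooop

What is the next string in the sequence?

φ(oopoopooopoopooop) expands symbol-by-symbol to oop oop o oop oop o oop oop oop o oop oop o oop oop oop o; joining the 17 pieces gives the next term.

oopoopooopoopooopoopoopooopoopooopoopoopo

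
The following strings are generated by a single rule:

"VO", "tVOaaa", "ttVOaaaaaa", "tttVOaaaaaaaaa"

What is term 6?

Each term wraps the previous one in t on the left and aaa on the right.
From tttVOaaaaaaaaa, 2 further steps: tttVOaaaaaaaaa → ttttVOaaaaaaaaaaaa → (answer).

tttttVOaaaaaaaaaaaaaaa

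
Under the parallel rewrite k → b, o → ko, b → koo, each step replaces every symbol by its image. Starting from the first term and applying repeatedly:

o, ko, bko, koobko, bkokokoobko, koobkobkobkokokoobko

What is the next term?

φ(koobkobkobkokokoobko) expands symbol-by-symbol to b ko ko koo b ko koo b ko koo b ko b ko b ko ko koo b ko; joining the 20 pieces gives the next term.

bkokokoobkokoobkokoobkobkobkokokoobko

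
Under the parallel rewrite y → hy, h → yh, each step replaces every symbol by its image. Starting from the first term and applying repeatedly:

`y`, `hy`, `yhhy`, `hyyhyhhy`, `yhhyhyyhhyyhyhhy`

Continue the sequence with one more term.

hyyhyhhyyhhyhyyhyhhyhyyhhyyhyhhy

Replace each of the 16 characters of yhhyhyyhhyyhyhhy in place — hy yh yh hy yh hy hy yh yh hy hy yh hy yh yh hy — and concatenate.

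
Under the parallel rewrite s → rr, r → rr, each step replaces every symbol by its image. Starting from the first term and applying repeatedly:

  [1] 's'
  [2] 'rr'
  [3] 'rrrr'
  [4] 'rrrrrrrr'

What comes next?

rrrrrrrrrrrrrrrr

Apply φ to rrrrrrrr symbol by symbol: r→rr, r→rr, r→rr, r→rr, r→rr, r→rr, r→rr, r→rr; joined: rr rr rr rr rr rr rr rr.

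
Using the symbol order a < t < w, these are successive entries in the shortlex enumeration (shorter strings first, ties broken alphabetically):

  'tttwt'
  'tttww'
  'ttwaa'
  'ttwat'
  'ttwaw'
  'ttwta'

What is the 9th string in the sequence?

Stepping forward 3 times from ttwta: ttwta → ttwtt → ttwtw, then the target.

ttwwa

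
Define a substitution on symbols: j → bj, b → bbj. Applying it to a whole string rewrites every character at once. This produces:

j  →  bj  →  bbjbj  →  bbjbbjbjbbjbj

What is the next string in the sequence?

φ(bbjbbjbjbbjbj) expands symbol-by-symbol to bbj bbj bj bbj bbj bj bbj bj bbj bbj bj bbj bj; joining the 13 pieces gives the next term.

bbjbbjbjbbjbbjbjbbjbjbbjbbjbjbbjbj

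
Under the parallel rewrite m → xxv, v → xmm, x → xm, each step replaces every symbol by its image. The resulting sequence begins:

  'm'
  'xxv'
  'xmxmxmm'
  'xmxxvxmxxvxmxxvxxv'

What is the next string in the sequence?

xmxxvxmxmxmmxmxxvxmxmxmmxmxxvxmxmxmmxmxmxmm

Replace each of the 18 characters of xmxxvxmxxvxmxxvxxv in place — xm xxv xm xm xmm xm xxv xm xm xmm xm xxv xm xm xmm xm xm xmm — and concatenate.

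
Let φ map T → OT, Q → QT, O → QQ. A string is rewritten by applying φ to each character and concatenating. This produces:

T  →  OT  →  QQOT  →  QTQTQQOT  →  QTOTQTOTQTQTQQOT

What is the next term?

QTOTQQOTQTOTQQOTQTOTQTOTQTQTQQOT

Replace each of the 16 characters of QTOTQTOTQTQTQQOT in place — QT OT QQ OT QT OT QQ OT QT OT QT OT QT QT QQ OT — and concatenate.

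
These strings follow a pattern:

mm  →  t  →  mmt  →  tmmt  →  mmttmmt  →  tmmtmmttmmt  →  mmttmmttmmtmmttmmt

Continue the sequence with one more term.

tmmtmmttmmtmmttmmttmmtmmttmmt

Each term (from the third on) is the two preceding terms concatenated in order: term 3 = mm·t = mmt.
Continuing: tmmtmmttmmt · mmttmmttmmtmmttmmt gives term 8.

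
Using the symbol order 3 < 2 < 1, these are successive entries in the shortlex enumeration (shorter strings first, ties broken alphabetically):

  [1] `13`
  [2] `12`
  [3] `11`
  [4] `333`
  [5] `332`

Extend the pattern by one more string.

Treat 332 as a base-3 numeral over the given alphabet and add one, carrying through any trailing 1's.

331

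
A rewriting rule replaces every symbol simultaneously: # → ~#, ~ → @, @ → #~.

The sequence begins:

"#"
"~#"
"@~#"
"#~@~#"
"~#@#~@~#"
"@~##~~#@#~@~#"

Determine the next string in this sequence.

Replace each of the 13 characters of @~##~~#@#~@~# in place — #~ @ ~# ~# @ @ ~# #~ ~# @ #~ @ ~# — and concatenate.

#~@~#~#@@~##~~#@#~@~#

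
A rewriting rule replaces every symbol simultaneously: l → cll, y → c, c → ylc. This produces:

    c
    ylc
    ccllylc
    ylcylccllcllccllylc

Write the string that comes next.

ccllylcccllylcylccllcllylccllcllylcylccllcllccllylc

φ(ylcylccllcllccllylc) expands symbol-by-symbol to c cll ylc c cll ylc ylc cll cll ylc cll cll ylc ylc cll cll c cll ylc; joining the 19 pieces gives the next term.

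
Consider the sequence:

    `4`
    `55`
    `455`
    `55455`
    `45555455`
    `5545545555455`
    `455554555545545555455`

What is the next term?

This is a Fibonacci-style word recurrence s(k) = s(k−2)·s(k−1): e.g. 4·55 = 455.
The next term joins 5545545555455 and 455554555545545555455.

5545545555455455554555545545555455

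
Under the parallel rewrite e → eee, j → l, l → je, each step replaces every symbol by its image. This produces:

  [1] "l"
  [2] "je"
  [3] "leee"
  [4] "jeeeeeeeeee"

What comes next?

Apply φ to jeeeeeeeeee symbol by symbol: j→l, e→eee, e→eee, e→eee, e→eee, e→eee, e→eee, e→eee, e→eee, e→eee, e→eee; joined: l eee eee eee eee eee eee eee eee eee eee.

leeeeeeeeeeeeeeeeeeeeeeeeeeeeee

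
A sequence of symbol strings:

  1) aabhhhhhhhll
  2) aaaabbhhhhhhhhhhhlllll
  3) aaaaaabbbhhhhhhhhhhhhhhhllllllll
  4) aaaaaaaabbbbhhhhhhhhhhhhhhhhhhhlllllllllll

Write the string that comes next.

Each string has the form a^{2n} b^{n} h^{4n+3} l^{3n-1} (n = 1, 2, …).
At n = 5 the blocks have lengths 10, 5, 23, 14.

aaaaaaaaaabbbbbhhhhhhhhhhhhhhhhhhhhhhhllllllllllllll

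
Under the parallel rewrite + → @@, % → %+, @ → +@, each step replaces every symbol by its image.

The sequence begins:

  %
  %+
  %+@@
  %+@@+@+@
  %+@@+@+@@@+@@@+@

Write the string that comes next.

%+@@+@+@@@+@@@+@+@+@@@+@+@+@@@+@

Replace each of the 16 characters of %+@@+@+@@@+@@@+@ in place — %+ @@ +@ +@ @@ +@ @@ +@ +@ +@ @@ +@ +@ +@ @@ +@ — and concatenate.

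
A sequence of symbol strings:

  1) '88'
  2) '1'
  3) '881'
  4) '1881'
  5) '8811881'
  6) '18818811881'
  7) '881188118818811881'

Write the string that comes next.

18818811881881188118818811881

Each term (from the third on) is the two preceding terms concatenated in order: term 3 = 88·1 = 881.
The next term joins 18818811881 and 881188118818811881.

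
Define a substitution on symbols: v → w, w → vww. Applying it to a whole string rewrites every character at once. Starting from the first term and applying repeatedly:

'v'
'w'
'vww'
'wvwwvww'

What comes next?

vwwwvwwvwwwvwwvww

Apply φ to wvwwvww symbol by symbol: w→vww, v→w, w→vww, w→vww, v→w, w→vww, w→vww; joined: vww w vww vww w vww vww.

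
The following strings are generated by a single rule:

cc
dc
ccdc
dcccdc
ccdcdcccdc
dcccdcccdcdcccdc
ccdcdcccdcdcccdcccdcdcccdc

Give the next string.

From term 3 onward, concatenate the second-to-last term with the last: cc·dc = ccdc, dc·ccdc = dcccdc, …
Continuing: dcccdcccdcdcccdc · ccdcdcccdcdcccdcccdcdcccdc gives term 8.

dcccdcccdcdcccdcccdcdcccdcdcccdcccdcdcccdc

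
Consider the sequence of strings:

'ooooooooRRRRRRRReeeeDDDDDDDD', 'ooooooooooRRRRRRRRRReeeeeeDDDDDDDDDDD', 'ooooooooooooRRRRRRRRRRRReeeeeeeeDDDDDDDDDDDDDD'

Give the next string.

Each string has the form o^{2n+2} R^{2n+2} e^{2n-2} D^{3n-1}, where the shown terms are n = 3, 4, 5.
For the next term, n = 6, so the run lengths are 14, 14, 10, 17.

ooooooooooooooRRRRRRRRRRRRRReeeeeeeeeeDDDDDDDDDDDDDDDDD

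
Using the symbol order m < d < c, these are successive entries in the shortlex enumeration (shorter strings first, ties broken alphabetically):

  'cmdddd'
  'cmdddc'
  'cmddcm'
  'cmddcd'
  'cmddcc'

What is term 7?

Continuing the enumeration 2 steps past cmddcc: cmddcc → cmdcmm → (answer).

cmdcmd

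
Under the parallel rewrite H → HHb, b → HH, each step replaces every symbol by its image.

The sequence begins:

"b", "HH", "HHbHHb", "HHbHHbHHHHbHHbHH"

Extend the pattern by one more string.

HHbHHbHHHHbHHbHHHHbHHbHHbHHbHHHHbHHbHHHHbHHb

φ(HHbHHbHHHHbHHbHH) expands symbol-by-symbol to HHb HHb HH HHb HHb HH HHb HHb HHb HHb HH HHb HHb HH HHb HHb; joining the 16 pieces gives the next term.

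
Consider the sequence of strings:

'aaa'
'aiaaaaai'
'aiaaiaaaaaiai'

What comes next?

Every step adds aia to the front and ai to the end of the previous string.
Applying this once more to aiaaiaaaaaiai:

aiaaiaaiaaaaaiaiai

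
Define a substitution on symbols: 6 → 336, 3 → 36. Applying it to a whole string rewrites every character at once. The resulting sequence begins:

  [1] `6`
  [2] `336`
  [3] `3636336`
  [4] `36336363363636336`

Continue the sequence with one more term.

φ(36336363363636336) expands symbol-by-symbol to 36 336 36 36 336 36 336 36 36 336 36 336 36 336 36 36 336; joining the 17 pieces gives the next term.

36336363633636336363633636336363363636336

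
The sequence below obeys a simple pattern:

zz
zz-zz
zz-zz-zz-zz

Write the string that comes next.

zz-zz-zz-zz-zz-zz-zz-zz

s(k+1) = s(k)·-·s(k) — each term doubles the last with '-' between the halves.
So the next term is two copies of zz-zz-zz-zz with '-' between the halves.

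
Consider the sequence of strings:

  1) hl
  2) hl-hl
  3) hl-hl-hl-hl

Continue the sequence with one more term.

Every step duplicates the string with '-' between the halves.
One more doubling of hl-hl-hl-hl gives the answer.

hl-hl-hl-hl-hl-hl-hl-hl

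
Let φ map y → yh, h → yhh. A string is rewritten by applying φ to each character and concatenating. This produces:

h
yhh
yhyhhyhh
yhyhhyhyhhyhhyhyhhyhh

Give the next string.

Rewriting the 21 symbols of yhyhhyhyhhyhhyhyhhyhh one by one yields yh yhh yh yhh yhh yh yhh yh yhh yhh yh yhh yhh yh yhh yh yhh yhh yh yhh yhh; concatenated:

yhyhhyhyhhyhhyhyhhyhyhhyhhyhyhhyhhyhyhhyhyhhyhhyhyhhyhh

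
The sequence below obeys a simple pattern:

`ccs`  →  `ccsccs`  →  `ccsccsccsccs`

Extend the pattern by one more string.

ccsccsccsccsccsccsccsccs

Each string is two copies of the previous one concatenated.
So the next term is two copies of ccsccsccsccs.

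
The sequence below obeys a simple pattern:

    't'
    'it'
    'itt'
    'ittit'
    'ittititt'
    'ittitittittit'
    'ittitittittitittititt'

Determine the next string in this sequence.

ittitittittitittitittittitittittit

From term 3 onward, concatenate the last term with the second-to-last: it·t = itt, itt·it = ittit, …
The next term joins ittitittittitittititt and ittitittittit.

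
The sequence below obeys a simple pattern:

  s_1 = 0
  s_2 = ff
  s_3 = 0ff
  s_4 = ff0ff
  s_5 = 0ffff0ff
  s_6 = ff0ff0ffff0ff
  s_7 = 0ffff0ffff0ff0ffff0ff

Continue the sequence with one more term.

ff0ff0ffff0ff0ffff0ffff0ff0ffff0ff

From term 3 onward, concatenate the second-to-last term with the last: 0·ff = 0ff, ff·0ff = ff0ff, …
So term 8 is ff0ff0ffff0ff·0ffff0ffff0ff0ffff0ff.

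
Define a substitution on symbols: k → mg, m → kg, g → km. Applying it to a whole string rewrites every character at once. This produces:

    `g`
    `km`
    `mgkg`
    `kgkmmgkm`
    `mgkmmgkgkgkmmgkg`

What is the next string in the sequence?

Rewriting the 16 symbols of mgkmmgkgkgkmmgkg one by one yields kg km mg kg kg km mg km mg km mg kg kg km mg km; concatenated:

kgkmmgkgkgkmmgkmmgkmmgkgkgkmmgkm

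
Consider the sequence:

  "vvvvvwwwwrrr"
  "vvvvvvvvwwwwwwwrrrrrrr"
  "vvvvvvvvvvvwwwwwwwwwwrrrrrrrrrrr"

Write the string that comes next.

vvvvvvvvvvvvvvwwwwwwwwwwwwwrrrrrrrrrrrrrrr

The n-th term is 3n+2 v's then 3n+1 w's then 4n-1 r's (n = 1, 2, …).
For the next term, n = 4, so the run lengths are 14, 13, 15.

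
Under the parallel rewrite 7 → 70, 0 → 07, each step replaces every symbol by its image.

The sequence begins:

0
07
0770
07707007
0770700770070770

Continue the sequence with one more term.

Replace each of the 16 characters of 0770700770070770 in place — 07 70 70 07 70 07 07 70 70 07 07 70 07 70 70 07 — and concatenate.

07707007700707707007077007707007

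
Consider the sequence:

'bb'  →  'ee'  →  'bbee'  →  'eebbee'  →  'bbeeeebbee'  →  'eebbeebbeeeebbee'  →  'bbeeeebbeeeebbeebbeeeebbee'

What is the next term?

eebbeebbeeeebbeebbeeeebbeeeebbeebbeeeebbee

Each term (from the third on) is the two preceding terms concatenated in order: term 3 = bb·ee = bbee.
The next term joins eebbeebbeeeebbee and bbeeeebbeeeebbeebbeeeebbee.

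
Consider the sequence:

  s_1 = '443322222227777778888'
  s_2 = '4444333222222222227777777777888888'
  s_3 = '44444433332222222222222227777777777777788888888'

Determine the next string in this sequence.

Reading off run lengths: 4 runs 2, 4, 6; 3 runs 2, 3, 4; 2 runs 7, 11, 15; 7 runs 6, 10, 14; 8 runs 4, 6, 8 — each is linear in n, where the shown terms are n = 2, 3, 4.
At n = 5 the blocks have lengths 8, 5, 19, 18, 10.

444444443333322222222222222222227777777777777777778888888888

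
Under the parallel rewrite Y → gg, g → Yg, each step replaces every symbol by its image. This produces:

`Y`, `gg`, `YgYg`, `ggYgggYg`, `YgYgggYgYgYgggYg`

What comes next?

ggYgggYgYgYgggYgggYgggYgYgYgggYg

Applying the rule to each of the 16 symbols of YgYgggYgYgYgggYg gives the pieces gg Yg gg Yg Yg Yg gg Yg gg Yg gg Yg Yg Yg gg Yg, which concatenate to the answer.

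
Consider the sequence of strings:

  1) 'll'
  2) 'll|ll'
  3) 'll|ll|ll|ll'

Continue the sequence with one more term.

Each string is two copies of the previous one joined by '|'.
Doubling ll|ll|ll|ll with '|' between the halves:

ll|ll|ll|ll|ll|ll|ll|ll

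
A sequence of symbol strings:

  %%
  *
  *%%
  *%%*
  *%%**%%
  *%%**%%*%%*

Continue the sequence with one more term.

*%%**%%*%%**%%**%%

From term 3 onward, concatenate the last term with the second-to-last: *·%% = *%%, *%%·* = *%%*, …
So term 7 is *%%**%%*%%*·*%%**%%.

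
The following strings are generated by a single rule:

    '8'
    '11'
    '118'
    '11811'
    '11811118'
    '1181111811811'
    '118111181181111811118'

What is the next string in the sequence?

1181111811811118111181181111811811

Each term (from the third on) is the previous term followed by the one before it: term 3 = 11·8 = 118.
Continuing: 118111181181111811118 · 1181111811811 gives term 8.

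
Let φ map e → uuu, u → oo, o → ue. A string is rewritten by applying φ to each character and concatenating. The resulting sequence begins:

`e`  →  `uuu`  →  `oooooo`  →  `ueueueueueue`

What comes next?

Expanding ueueueueueue: u→oo, e→uuu, u→oo, e→uuu, u→oo, e→uuu, u→oo, e→uuu, u→oo, e→uuu, u→oo, e→uuu. Concatenated: oo uuu oo uuu oo uuu oo uuu oo uuu oo uuu.

oouuuoouuuoouuuoouuuoouuuoouuu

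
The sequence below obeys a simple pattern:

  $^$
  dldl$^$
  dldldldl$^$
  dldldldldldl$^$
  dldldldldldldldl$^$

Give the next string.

The strings grow by a fixed prefix dldl each time.
Applying this once more to dldldldldldldldl$^$:

dldldldldldldldldldl$^$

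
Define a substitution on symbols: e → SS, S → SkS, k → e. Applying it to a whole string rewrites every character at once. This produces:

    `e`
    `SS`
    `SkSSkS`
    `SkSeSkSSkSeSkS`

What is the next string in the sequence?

Rewriting the 14 symbols of SkSeSkSSkSeSkS one by one yields SkS e SkS SS SkS e SkS SkS e SkS SS SkS e SkS; concatenated:

SkSeSkSSSSkSeSkSSkSeSkSSSSkSeSkS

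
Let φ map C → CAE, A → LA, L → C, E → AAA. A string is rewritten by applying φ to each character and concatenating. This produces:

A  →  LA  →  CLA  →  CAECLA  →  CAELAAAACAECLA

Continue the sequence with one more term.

Rewriting the 14 symbols of CAELAAAACAECLA one by one yields CAE LA AAA C LA LA LA LA CAE LA AAA CAE C LA; concatenated:

CAELAAAACLALALALACAELAAAACAECLA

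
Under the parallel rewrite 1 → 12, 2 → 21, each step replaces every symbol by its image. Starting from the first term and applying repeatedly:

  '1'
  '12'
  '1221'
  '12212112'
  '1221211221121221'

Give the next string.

Replace each of the 16 characters of 1221211221121221 in place — 12 21 21 12 21 12 12 21 21 12 12 21 12 21 21 12 — and concatenate.

12212112211212212112122112212112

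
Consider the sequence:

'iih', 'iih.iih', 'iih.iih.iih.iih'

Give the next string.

Every step duplicates the string with '.' between the halves.
So the next term is two copies of iih.iih.iih.iih with '.' between the halves.

iih.iih.iih.iih.iih.iih.iih.iih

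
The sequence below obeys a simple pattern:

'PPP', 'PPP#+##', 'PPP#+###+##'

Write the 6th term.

Each term is the previous one with #+## appended.
From PPP#+###+##, 3 further steps: PPP#+###+## → PPP#+###+###+## → PPP#+###+###+###+## → (answer).

PPP#+###+###+###+###+##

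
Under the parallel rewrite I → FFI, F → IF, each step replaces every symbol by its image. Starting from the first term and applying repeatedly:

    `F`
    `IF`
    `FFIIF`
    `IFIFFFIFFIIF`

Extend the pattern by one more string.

Apply φ to IFIFFFIFFIIF symbol by symbol: I→FFI, F→IF, I→FFI, F→IF, F→IF, F→IF, I→FFI, F→IF, F→IF, I→FFI, I→FFI, F→IF; joined: FFI IF FFI IF IF IF FFI IF IF FFI FFI IF.

FFIIFFFIIFIFIFFFIIFIFFFIFFIIF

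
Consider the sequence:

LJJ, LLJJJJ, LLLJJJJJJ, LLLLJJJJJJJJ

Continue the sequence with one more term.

LLLLLJJJJJJJJJJ

Term n consists of n L's, followed by 2n J's (n = 1, 2, …).
Setting n = 5 gives 5, 10 characters in each block.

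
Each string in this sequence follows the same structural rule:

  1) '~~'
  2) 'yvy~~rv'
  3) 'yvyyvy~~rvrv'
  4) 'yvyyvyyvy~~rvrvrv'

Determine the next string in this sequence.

s(k+1) = yvy·s(k)·rv, so each term gains yvy as a prefix and rv as a suffix.
Applying this once more to yvyyvyyvy~~rvrvrv:

yvyyvyyvyyvy~~rvrvrvrv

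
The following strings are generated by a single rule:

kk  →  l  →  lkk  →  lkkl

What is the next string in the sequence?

Each term (from the third on) is the previous term followed by the one before it: term 3 = l·kk = lkk.
So term 5 is lkkl·lkk.

lkkllkk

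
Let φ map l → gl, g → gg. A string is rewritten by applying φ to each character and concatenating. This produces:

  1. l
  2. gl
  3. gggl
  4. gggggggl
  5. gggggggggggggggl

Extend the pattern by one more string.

φ(gggggggggggggggl) expands symbol-by-symbol to gg gg gg gg gg gg gg gg gg gg gg gg gg gg gg gl; joining the 16 pieces gives the next term.

gggggggggggggggggggggggggggggggl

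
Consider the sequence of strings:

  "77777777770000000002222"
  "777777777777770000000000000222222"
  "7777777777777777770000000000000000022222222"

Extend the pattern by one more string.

77777777777777777777770000000000000000000002222222222

The n-th term is 4n+2 7's then 4n+1 0's then 2n 2's, where the shown terms are n = 2, 3, 4.
At n = 5 the blocks have lengths 22, 21, 10.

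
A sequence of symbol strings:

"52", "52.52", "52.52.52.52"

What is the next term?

Each string is two copies of the previous one joined by '.'.
Doubling 52.52.52.52 with '.' between the halves:

52.52.52.52.52.52.52.52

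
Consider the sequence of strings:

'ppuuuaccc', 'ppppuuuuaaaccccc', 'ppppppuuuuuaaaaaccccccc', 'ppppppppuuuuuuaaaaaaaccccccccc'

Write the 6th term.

Each string has the form p^{2n} u^{n+2} a^{2n-1} c^{2n+1} (n = 1, 2, …).
At n = 6 the blocks have lengths 12, 8, 11, 13.

ppppppppppppuuuuuuuuaaaaaaaaaaaccccccccccccc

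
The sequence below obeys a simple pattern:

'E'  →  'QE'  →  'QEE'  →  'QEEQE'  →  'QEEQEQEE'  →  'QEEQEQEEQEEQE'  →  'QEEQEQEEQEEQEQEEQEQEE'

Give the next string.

QEEQEQEEQEEQEQEEQEQEEQEEQEQEEQEEQE

This is a Fibonacci-style word recurrence s(k) = s(k−1)·s(k−2): e.g. QE·E = QEE.
The next term joins QEEQEQEEQEEQEQEEQEQEE and QEEQEQEEQEEQE.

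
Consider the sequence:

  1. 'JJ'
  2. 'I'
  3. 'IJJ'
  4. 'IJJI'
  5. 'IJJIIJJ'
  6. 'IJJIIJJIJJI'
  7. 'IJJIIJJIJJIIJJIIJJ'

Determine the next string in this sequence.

From term 3 onward, concatenate the last term with the second-to-last: I·JJ = IJJ, IJJ·I = IJJI, …
The next term joins IJJIIJJIJJIIJJIIJJ and IJJIIJJIJJI.

IJJIIJJIJJIIJJIIJJIJJIIJJIJJI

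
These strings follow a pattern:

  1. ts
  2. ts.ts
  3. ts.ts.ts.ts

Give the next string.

Every step duplicates the string with '.' between the halves.
So the next term is two copies of ts.ts.ts.ts with '.' between the halves.

ts.ts.ts.ts.ts.ts.ts.ts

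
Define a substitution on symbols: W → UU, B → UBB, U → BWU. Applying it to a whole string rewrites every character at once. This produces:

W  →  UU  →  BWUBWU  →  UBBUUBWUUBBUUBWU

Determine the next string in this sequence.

BWUUBBUBBBWUBWUUBBUUBWUBWUUBBUBBBWUBWUUBBUUBWU

Applying the rule to each of the 16 symbols of UBBUUBWUUBBUUBWU gives the pieces BWU UBB UBB BWU BWU UBB UU BWU BWU UBB UBB BWU BWU UBB UU BWU, which concatenate to the answer.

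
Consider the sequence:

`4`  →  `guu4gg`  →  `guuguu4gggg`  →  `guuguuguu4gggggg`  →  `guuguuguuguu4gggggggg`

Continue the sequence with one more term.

Each term wraps the previous one in guu on the left and gg on the right.
Applying this once more to guuguuguuguu4gggggggg:

guuguuguuguuguu4gggggggggg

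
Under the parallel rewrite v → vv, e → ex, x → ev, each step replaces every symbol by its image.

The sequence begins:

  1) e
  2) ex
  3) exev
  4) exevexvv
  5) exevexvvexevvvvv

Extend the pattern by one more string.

Replace each of the 16 characters of exevexvvexevvvvv in place — ex ev ex vv ex ev vv vv ex ev ex vv vv vv vv vv — and concatenate.

exevexvvexevvvvvexevexvvvvvvvvvv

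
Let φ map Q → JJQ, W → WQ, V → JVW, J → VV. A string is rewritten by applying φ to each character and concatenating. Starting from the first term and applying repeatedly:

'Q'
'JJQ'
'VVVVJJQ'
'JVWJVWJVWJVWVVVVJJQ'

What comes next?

φ(JVWJVWJVWJVWVVVVJJQ) expands symbol-by-symbol to VV JVW WQ VV JVW WQ VV JVW WQ VV JVW WQ JVW JVW JVW JVW VV VV JJQ; joining the 19 pieces gives the next term.

VVJVWWQVVJVWWQVVJVWWQVVJVWWQJVWJVWJVWJVWVVVVJJQ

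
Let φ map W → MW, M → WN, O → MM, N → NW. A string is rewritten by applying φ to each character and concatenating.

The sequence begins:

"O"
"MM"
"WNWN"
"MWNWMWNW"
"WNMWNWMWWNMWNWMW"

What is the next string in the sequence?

Replace each of the 16 characters of WNMWNWMWWNMWNWMW in place — MW NW WN MW NW MW WN MW MW NW WN MW NW MW WN MW — and concatenate.

MWNWWNMWNWMWWNMWMWNWWNMWNWMWWNMW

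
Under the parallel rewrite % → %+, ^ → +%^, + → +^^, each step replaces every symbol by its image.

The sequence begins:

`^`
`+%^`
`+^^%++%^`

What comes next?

Rewriting each symbol of +^^%++%^: +→+^^, ^→+%^, ^→+%^, %→%+, +→+^^, +→+^^, %→%+, ^→+%^, which concatenates to +^^ +%^ +%^ %+ +^^ +^^ %+ +%^.

+^^+%^+%^%++^^+^^%++%^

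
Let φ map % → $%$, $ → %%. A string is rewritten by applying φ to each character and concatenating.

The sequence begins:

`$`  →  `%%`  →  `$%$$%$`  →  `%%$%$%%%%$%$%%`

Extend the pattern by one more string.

$%$$%$%%$%$%%$%$$%$$%$$%$%%$%$%%$%$$%$

Replace each of the 14 characters of %%$%$%%%%$%$%% in place — $%$ $%$ %% $%$ %% $%$ $%$ $%$ $%$ %% $%$ %% $%$ $%$ — and concatenate.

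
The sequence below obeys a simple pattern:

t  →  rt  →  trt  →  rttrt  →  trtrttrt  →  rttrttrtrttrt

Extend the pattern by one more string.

trtrttrtrttrttrtrttrt

From term 3 onward, concatenate the second-to-last term with the last: t·rt = trt, rt·trt = rttrt, …
Continuing: trtrttrt · rttrttrtrttrt gives term 7.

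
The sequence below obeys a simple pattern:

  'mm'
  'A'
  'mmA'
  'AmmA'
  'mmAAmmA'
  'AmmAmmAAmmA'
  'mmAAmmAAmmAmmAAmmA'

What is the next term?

Each term (from the third on) is the two preceding terms concatenated in order: term 3 = mm·A = mmA.
Continuing: AmmAmmAAmmA · mmAAmmAAmmAmmAAmmA gives term 8.

AmmAmmAAmmAmmAAmmAAmmAmmAAmmA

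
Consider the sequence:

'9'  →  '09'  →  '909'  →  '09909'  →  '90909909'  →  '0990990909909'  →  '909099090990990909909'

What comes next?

Each term (from the third on) is the two preceding terms concatenated in order: term 3 = 9·09 = 909.
So term 8 is 0990990909909·909099090990990909909.

0990990909909909099090990990909909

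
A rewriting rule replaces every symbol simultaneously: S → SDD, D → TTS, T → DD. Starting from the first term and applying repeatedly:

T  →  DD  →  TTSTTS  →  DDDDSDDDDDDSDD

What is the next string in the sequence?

TTSTTSTTSTTSSDDTTSTTSTTSTTSTTSTTSSDDTTSTTS

Applying the rule to each of the 14 symbols of DDDDSDDDDDDSDD gives the pieces TTS TTS TTS TTS SDD TTS TTS TTS TTS TTS TTS SDD TTS TTS, which concatenate to the answer.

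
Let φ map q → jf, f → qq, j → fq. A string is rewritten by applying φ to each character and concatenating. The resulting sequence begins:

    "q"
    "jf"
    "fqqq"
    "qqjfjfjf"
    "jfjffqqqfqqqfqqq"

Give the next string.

fqqqfqqqqqjfjfjfqqjfjfjfqqjfjfjf

Applying the rule to each of the 16 symbols of jfjffqqqfqqqfqqq gives the pieces fq qq fq qq qq jf jf jf qq jf jf jf qq jf jf jf, which concatenate to the answer.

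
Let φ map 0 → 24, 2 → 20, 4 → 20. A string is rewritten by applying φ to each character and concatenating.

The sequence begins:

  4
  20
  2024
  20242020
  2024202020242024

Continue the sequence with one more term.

20242020202420242024202020242020

φ(2024202020242024) expands symbol-by-symbol to 20 24 20 20 20 24 20 24 20 24 20 20 20 24 20 20; joining the 16 pieces gives the next term.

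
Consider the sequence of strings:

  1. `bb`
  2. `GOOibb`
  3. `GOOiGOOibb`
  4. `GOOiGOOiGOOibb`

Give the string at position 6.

Every step adds GOOi at the front: s(k+1) = GOOi·s(k).
From GOOiGOOiGOOibb, 2 further steps: GOOiGOOiGOOibb → GOOiGOOiGOOiGOOibb → (answer).

GOOiGOOiGOOiGOOiGOOibb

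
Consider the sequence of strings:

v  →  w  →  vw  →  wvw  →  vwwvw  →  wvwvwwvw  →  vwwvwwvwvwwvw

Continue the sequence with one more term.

This is a Fibonacci-style word recurrence s(k) = s(k−2)·s(k−1): e.g. v·w = vw.
Continuing: wvwvwwvw · vwwvwwvwvwwvw gives term 8.

wvwvwwvwvwwvwwvwvwwvw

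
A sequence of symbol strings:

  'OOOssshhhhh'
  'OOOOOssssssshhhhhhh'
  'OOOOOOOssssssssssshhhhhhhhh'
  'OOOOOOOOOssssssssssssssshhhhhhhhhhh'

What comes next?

OOOOOOOOOOOssssssssssssssssssshhhhhhhhhhhhh

Reading off run lengths: O runs 3, 5, 7, 9; s runs 3, 7, 11, 15; h runs 5, 7, 9, 11 — each is linear in n (n = 1, 2, …).
Setting n = 5 gives 11, 19, 13 characters in each block.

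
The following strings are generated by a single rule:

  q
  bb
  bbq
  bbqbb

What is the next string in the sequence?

From term 3 onward, concatenate the last term with the second-to-last: bb·q = bbq, bbq·bb = bbqbb, …
So term 5 is bbqbb·bbq.

bbqbbbbq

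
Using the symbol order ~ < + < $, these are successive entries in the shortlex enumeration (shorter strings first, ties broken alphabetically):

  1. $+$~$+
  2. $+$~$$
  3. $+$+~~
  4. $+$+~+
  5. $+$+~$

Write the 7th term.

$+$+++

Advancing 2 positions from $+$+~$ through $+$+~$ → $+$++~ reaches term 7.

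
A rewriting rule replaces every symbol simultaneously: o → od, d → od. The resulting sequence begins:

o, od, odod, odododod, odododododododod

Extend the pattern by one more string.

Applying the rule to each of the 16 symbols of odododododododod gives the pieces od od od od od od od od od od od od od od od od, which concatenate to the answer.

odododododododododododododododod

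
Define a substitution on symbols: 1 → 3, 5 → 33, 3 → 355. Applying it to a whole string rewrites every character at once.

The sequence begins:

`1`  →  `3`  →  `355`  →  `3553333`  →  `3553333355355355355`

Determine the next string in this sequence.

φ(3553333355355355355) expands symbol-by-symbol to 355 33 33 355 355 355 355 355 33 33 355 33 33 355 33 33 355 33 33; joining the 19 pieces gives the next term.

35533333553553553553553333355333335533333553333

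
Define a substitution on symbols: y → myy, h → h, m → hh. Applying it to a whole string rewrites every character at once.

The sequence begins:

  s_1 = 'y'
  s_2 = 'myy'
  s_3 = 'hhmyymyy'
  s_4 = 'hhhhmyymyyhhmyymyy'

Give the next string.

Rewriting the 18 symbols of hhhhmyymyyhhmyymyy one by one yields h h h h hh myy myy hh myy myy h h hh myy myy hh myy myy; concatenated:

hhhhhhmyymyyhhmyymyyhhhhmyymyyhhmyymyy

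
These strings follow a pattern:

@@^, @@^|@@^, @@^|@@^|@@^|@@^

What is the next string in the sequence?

@@^|@@^|@@^|@@^|@@^|@@^|@@^|@@^

Each string is two copies of the previous one joined by '|'.
So the next term is two copies of @@^|@@^|@@^|@@^ with '|' between the halves.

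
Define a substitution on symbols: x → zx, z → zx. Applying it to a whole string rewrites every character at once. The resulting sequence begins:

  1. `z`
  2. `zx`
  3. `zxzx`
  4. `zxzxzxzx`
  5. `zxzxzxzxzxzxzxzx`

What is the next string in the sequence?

Rewriting the 16 symbols of zxzxzxzxzxzxzxzx one by one yields zx zx zx zx zx zx zx zx zx zx zx zx zx zx zx zx; concatenated:

zxzxzxzxzxzxzxzxzxzxzxzxzxzxzxzx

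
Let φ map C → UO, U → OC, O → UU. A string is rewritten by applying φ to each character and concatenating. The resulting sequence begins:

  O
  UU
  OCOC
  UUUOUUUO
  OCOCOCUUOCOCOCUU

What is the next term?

Rewriting the 16 symbols of OCOCOCUUOCOCOCUU one by one yields UU UO UU UO UU UO OC OC UU UO UU UO UU UO OC OC; concatenated:

UUUOUUUOUUUOOCOCUUUOUUUOUUUOOCOC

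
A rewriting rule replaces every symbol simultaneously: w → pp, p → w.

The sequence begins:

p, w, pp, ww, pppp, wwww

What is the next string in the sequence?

Apply φ to wwww symbol by symbol: w→pp, w→pp, w→pp, w→pp; joined: pp pp pp pp.

pppppppp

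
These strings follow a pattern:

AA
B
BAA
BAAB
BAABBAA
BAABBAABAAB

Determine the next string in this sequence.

From term 3 onward, concatenate the last term with the second-to-last: B·AA = BAA, BAA·B = BAAB, …
Continuing: BAABBAABAAB · BAABBAA gives term 7.

BAABBAABAABBAABBAA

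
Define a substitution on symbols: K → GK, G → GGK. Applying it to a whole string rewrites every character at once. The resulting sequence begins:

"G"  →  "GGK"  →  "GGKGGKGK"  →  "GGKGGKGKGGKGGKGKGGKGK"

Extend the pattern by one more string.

φ(GGKGGKGKGGKGGKGKGGKGK) expands symbol-by-symbol to GGK GGK GK GGK GGK GK GGK GK GGK GGK GK GGK GGK GK GGK GK GGK GGK GK GGK GK; joining the 21 pieces gives the next term.

GGKGGKGKGGKGGKGKGGKGKGGKGGKGKGGKGGKGKGGKGKGGKGGKGKGGKGK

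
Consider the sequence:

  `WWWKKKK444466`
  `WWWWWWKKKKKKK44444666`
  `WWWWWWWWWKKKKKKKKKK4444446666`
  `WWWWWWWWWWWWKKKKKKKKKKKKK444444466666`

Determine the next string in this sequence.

Term n consists of 3n W's, followed by 3n+1 K's, followed by n+3 4's, followed by n+1 6's (n = 1, 2, …).
For the next term, n = 5, so the run lengths are 15, 16, 8, 6.

WWWWWWWWWWWWWWWKKKKKKKKKKKKKKKK44444444666666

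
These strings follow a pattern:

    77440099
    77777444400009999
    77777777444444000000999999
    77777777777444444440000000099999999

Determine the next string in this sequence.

Each string has the form 7^{3n-1} 4^{2n} 0^{2n} 9^{2n} (n = 1, 2, …).
At n = 5 the blocks have lengths 14, 10, 10, 10.

77777777777777444444444400000000009999999999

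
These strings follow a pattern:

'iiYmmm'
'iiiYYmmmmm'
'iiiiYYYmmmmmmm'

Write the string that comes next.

Each string has the form i^{n+1} Y^{n} m^{2n+1} (n = 1, 2, …).
At n = 4 the blocks have lengths 5, 4, 9.

iiiiiYYYYmmmmmmmmm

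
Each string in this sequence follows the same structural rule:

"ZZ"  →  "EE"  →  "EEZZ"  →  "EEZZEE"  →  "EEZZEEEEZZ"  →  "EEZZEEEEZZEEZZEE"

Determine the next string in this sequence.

EEZZEEEEZZEEZZEEEEZZEEEEZZ

This is a Fibonacci-style word recurrence s(k) = s(k−1)·s(k−2): e.g. EE·ZZ = EEZZ.
So term 7 is EEZZEEEEZZEEZZEE·EEZZEEEEZZ.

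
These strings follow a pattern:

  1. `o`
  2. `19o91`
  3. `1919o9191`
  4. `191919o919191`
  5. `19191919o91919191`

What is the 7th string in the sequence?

s(k+1) = 19·s(k)·91, so each term gains 19 as a prefix and 91 as a suffix.
From 19191919o91919191, 2 further steps: 19191919o91919191 → 1919191919o9191919191 → (answer).

191919191919o919191919191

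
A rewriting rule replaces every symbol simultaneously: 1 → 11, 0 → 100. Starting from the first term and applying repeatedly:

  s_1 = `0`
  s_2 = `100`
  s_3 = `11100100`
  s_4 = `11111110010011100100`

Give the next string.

Rewriting the 20 symbols of 11111110010011100100 one by one yields 11 11 11 11 11 11 11 100 100 11 100 100 11 11 11 100 100 11 100 100; concatenated:

111111111111111001001110010011111110010011100100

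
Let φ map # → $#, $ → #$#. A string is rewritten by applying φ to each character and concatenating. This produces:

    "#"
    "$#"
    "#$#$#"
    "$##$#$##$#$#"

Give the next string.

#$#$#$##$#$##$#$#$##$#$##$#$#

Expanding $##$#$##$#$#: $→#$#, #→$#, #→$#, $→#$#, #→$#, $→#$#, #→$#, #→$#, $→#$#, #→$#, $→#$#, #→$#. Concatenated: #$# $# $# #$# $# #$# $# $# #$# $# #$# $#.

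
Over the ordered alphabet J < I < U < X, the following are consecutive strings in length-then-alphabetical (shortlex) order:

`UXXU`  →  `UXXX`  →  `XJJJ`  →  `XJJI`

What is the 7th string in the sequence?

XJIJ

Advancing 3 positions from XJJI through XJJI → XJJU → XJJX reaches term 7.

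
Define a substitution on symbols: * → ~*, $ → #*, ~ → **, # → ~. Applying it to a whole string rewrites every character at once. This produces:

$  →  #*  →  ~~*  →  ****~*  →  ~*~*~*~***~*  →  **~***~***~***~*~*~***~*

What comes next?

φ(**~***~***~***~*~*~***~*) expands symbol-by-symbol to ~* ~* ** ~* ~* ~* ** ~* ~* ~* ** ~* ~* ~* ** ~* ** ~* ** ~* ~* ~* ** ~*; joining the 24 pieces gives the next term.

~*~***~*~*~***~*~*~***~*~*~***~***~***~*~*~***~*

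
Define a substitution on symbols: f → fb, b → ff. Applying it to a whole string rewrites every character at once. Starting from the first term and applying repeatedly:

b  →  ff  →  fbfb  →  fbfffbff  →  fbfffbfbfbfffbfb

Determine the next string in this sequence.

fbfffbfbfbfffbfffbfffbfbfbfffbff

Replace each of the 16 characters of fbfffbfbfbfffbfb in place — fb ff fb fb fb ff fb ff fb ff fb fb fb ff fb ff — and concatenate.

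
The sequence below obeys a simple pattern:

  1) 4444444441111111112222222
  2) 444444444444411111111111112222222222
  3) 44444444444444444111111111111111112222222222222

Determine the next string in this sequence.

4444444444444444444441111111111111111111112222222222222222

The n-th term is 4n+1 4's then 4n+1 1's then 3n+1 2's, where the shown terms are n = 2, 3, 4.
Setting n = 5 gives 21, 21, 16 characters in each block.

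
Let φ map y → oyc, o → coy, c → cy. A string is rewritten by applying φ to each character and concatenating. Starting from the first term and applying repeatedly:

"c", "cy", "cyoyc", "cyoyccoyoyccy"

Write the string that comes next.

cyoyccoyoyccycycoyoyccoyoyccycyoyc

Replace each of the 13 characters of cyoyccoyoyccy in place — cy oyc coy oyc cy cy coy oyc coy oyc cy cy oyc — and concatenate.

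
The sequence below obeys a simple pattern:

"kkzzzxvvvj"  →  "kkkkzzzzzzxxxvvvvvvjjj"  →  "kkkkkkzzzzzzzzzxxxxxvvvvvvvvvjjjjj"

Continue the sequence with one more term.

Reading off run lengths: k runs 2, 4, 6; z runs 3, 6, 9; x runs 1, 3, 5; v runs 3, 6, 9; j runs 1, 3, 5 — each is linear in n (n = 1, 2, …).
Setting n = 4 gives 8, 12, 7, 12, 7 characters in each block.

kkkkkkkkzzzzzzzzzzzzxxxxxxxvvvvvvvvvvvvjjjjjjj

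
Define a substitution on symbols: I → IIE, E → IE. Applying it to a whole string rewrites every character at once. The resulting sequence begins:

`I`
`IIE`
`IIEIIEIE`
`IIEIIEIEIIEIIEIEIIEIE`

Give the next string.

IIEIIEIEIIEIIEIEIIEIEIIEIIEIEIIEIIEIEIIEIEIIEIIEIEIIEIE

φ(IIEIIEIEIIEIIEIEIIEIE) expands symbol-by-symbol to IIE IIE IE IIE IIE IE IIE IE IIE IIE IE IIE IIE IE IIE IE IIE IIE IE IIE IE; joining the 21 pieces gives the next term.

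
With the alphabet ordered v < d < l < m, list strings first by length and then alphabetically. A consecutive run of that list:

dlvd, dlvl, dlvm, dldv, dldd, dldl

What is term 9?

dlld

Continuing the enumeration 3 steps past dldl: dldl → dldm → dllv → (answer).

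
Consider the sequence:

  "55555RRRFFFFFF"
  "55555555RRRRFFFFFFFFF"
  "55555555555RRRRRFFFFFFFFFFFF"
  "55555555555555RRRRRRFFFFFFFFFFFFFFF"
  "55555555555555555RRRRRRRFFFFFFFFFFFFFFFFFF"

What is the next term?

55555555555555555555RRRRRRRRFFFFFFFFFFFFFFFFFFFFF

Term n consists of 3n+2 5's, followed by n+2 R's, followed by 3n+3 F's (n = 1, 2, …).
At n = 6 the blocks have lengths 20, 8, 21.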